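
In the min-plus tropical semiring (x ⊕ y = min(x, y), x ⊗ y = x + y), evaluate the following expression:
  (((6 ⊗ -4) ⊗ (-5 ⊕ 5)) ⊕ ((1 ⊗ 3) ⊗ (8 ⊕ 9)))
(((6 ⊗ -4) ⊗ (-5 ⊕ 5)) ⊕ ((1 ⊗ 3) ⊗ (8 ⊕ 9))) = -3

Expand innermost to outermost. Recall ⊕ takes the minimum of its arguments and ⊗ takes their sum. Working out the expression (((6 ⊗ -4) ⊗ (-5 ⊕ 5)) ⊕ ((1 ⊗ 3) ⊗ (8 ⊕ 9))) gives -3.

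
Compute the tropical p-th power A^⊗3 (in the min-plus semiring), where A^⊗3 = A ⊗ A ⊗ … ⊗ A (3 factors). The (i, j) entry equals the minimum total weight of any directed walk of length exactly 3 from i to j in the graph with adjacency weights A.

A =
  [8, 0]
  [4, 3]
A^⊗3 =
  [7, 4]
  [8, 7]

Each entry (A^⊗3)_ij equals the minimum over all length-3 walks i = v_0 → v_1 → … → v_3 = j of Σ_t A[v_t][v_{t+1}]. For example, for (i, j) = (0, 1) we minimise over 4 possible intermediate vertex sequences; the minimum is 4, attained along the walk 0 → 1 → 0 → 1.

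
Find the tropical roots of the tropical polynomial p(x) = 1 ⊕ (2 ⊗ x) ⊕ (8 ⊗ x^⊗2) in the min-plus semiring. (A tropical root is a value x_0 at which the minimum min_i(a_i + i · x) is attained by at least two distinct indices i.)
Roots: {-6, -1}

Each tropical root is a break point of the lower envelope of the lines y = a_i + i · x (there are 3 lines, with slopes 0, 1, ..., 2). Only the lines that attain the minimum somewhere contribute to roots; other lines are dominated. Here the surviving (envelope) indices are i = 2, i = 1, i = 0.
Intersections between consecutive envelope lines give the roots: for adjacent envelope indices i < j the intersection is x = (a_i − a_j) / (j − i). Reading off the sorted break points: {-6, -1}.
Verification: at each break x_0, at least two indices attain the minimum of min_i(a_i + i · x_0).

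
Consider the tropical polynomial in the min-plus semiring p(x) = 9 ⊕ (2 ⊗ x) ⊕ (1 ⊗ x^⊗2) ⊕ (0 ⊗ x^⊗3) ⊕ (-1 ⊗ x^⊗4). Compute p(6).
p(6) = 8

A tropical monomial a ⊗ x^⊗i evaluates to a + i · x. Evaluating each term at x = 6:
  Term 0 contributes 9 + 0 · 6 = 9
  Term 1 contributes 2 + 1 · 6 = 8
  Term 2 contributes 1 + 2 · 6 = 13
  Term 3 contributes 0 + 3 · 6 = 18
  Term 4 contributes -1 + 4 · 6 = 23
p(6) = ⊕ of these = min[9, 8, 13, 18, 23] = 8.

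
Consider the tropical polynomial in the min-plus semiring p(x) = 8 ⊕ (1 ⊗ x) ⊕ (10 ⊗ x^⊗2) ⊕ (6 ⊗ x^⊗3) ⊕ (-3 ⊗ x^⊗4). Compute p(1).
p(1) = 1

A tropical monomial a ⊗ x^⊗i evaluates to a + i · x. Evaluating each term at x = 1:
  Term 0 contributes 8 + 0 · 1 = 8
  Term 1 contributes 1 + 1 · 1 = 2
  Term 2 contributes 10 + 2 · 1 = 12
  Term 3 contributes 6 + 3 · 1 = 9
  Term 4 contributes -3 + 4 · 1 = 1
p(1) = ⊕ of these = min[8, 2, 12, 9, 1] = 1.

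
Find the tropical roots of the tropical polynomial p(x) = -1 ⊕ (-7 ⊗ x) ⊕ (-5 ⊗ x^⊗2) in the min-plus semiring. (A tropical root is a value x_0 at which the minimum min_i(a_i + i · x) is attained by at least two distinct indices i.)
Roots: {-2, 6}

Each tropical root is a break point of the lower envelope of the lines y = a_i + i · x (there are 3 lines, with slopes 0, 1, ..., 2). Only the lines that attain the minimum somewhere contribute to roots; other lines are dominated. Here the surviving (envelope) indices are i = 2, i = 1, i = 0.
Intersections between consecutive envelope lines give the roots: for adjacent envelope indices i < j the intersection is x = (a_i − a_j) / (j − i). Reading off the sorted break points: {-2, 6}.
Verification: at each break x_0, at least two indices attain the minimum of min_i(a_i + i · x_0).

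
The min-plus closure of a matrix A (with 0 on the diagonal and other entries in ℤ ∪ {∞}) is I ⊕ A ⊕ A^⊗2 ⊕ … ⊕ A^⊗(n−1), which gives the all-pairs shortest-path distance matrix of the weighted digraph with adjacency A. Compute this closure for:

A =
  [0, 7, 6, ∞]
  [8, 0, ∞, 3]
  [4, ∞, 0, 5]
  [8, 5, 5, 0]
Closure =
  [0, 7, 6, 10]
  [8, 0, 8, 3]
  [4, 10, 0, 5]
  [8, 5, 5, 0]

This is the Floyd-Warshall all-pairs shortest-path computation. For each intermediate vertex k = 0, 1, …, 3, update dist[i][j] ← min(dist[i][j], dist[i][k] + dist[k][j]). The final matrix gives, for each (i, j), the minimum total weight of any directed path from i to j (possibly empty when i = j).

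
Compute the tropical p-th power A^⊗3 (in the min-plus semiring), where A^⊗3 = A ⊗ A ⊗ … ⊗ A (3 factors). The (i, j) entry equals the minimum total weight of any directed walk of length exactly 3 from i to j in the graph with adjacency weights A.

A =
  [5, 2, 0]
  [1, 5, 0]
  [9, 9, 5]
A^⊗3 =
  [8, 5, 3]
  [4, 8, 3]
  [12, 12, 10]

Each entry (A^⊗3)_ij equals the minimum over all length-3 walks i = v_0 → v_1 → … → v_3 = j of Σ_t A[v_t][v_{t+1}]. For example, for (i, j) = (0, 2) we minimise over 9 possible intermediate vertex sequences; the minimum is 3, attained along the walk 0 → 1 → 0 → 2.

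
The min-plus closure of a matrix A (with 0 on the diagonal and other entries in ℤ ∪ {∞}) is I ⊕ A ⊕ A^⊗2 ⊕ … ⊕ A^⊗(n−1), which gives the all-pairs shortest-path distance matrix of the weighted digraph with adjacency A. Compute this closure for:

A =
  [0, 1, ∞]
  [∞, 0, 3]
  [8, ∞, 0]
Closure =
  [0, 1, 4]
  [11, 0, 3]
  [8, 9, 0]

This is the Floyd-Warshall all-pairs shortest-path computation. For each intermediate vertex k = 0, 1, …, 2, update dist[i][j] ← min(dist[i][j], dist[i][k] + dist[k][j]). The final matrix gives, for each (i, j), the minimum total weight of any directed path from i to j (possibly empty when i = j).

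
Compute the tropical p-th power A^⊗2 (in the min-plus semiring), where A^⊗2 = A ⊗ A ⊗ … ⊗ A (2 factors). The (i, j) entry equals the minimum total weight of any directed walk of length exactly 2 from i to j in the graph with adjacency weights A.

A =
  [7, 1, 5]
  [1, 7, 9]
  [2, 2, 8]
A^⊗2 =
  [2, 7, 10]
  [8, 2, 6]
  [3, 3, 7]

Each entry (A^⊗2)_ij equals the minimum over all length-2 walks i = v_0 → v_1 → … → v_2 = j of Σ_t A[v_t][v_{t+1}]. For example, for (i, j) = (0, 2) we minimise over 3 possible intermediate vertex sequences; the minimum is 10, attained along the walk 0 → 1 → 2.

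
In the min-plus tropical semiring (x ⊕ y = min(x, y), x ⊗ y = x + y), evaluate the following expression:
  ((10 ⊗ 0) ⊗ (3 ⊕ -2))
((10 ⊗ 0) ⊗ (3 ⊕ -2)) = 8

Expand innermost to outermost. Recall ⊕ takes the minimum of its arguments and ⊗ takes their sum. Working out the expression ((10 ⊗ 0) ⊗ (3 ⊕ -2)) gives 8.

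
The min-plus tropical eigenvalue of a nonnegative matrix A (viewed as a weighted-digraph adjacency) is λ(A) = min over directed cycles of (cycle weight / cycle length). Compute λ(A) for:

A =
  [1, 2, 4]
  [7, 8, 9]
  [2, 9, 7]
λ(A) = 1

Enumerate directed cycles and compute their means (weight / length). Sample:
  cycle 0 → 0: weight = 1, length = 1, mean = 1/1 ≈ 1.000
  cycle 1 → 1: weight = 8, length = 1, mean = 8/1 ≈ 8.000
  cycle 2 → 2: weight = 7, length = 1, mean = 7/1 ≈ 7.000
  cycle 0 → 1 → 0: weight = 9, length = 2, mean = 9/2 ≈ 4.500
  cycle 0 → 2 → 0: weight = 6, length = 2, mean = 6/2 ≈ 3.000
  cycle 1 → 0 → 1: weight = 9, length = 2, mean = 9/2 ≈ 4.500
Minimum mean = 1.000, attained e.g. along the cycle 0 → 0 with weight 1 and length 1. So λ(A) = 1/1 = 1.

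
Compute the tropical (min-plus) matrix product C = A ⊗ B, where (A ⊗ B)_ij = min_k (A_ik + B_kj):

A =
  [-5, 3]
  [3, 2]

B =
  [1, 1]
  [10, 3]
A ⊗ B =
  [-4, -4]
  [4, 4]

Apply the min-plus product entry-by-entry:
  C[0][0] = min over k of (A[0][0] + B[0][0] = -5 + 1 = -4, A[0][1] + B[1][0] = 3 + 10 = 13) = -4 (attained at k = 0)
  C[0][1] = min over k of (A[0][0] + B[0][1] = -5 + 1 = -4, A[0][1] + B[1][1] = 3 + 3 = 6) = -4 (attained at k = 0)
  C[1][0] = min over k of (A[1][0] + B[0][0] = 3 + 1 = 4, A[1][1] + B[1][0] = 2 + 10 = 12) = 4 (attained at k = 0)
  C[1][1] = min over k of (A[1][0] + B[0][1] = 3 + 1 = 4, A[1][1] + B[1][1] = 2 + 3 = 5) = 4 (attained at k = 0)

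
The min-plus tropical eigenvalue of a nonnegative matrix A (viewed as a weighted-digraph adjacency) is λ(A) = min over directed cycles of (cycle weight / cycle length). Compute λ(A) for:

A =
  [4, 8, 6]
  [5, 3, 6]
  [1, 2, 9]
λ(A) = 3

Enumerate directed cycles and compute their means (weight / length). Sample:
  cycle 0 → 0: weight = 4, length = 1, mean = 4/1 ≈ 4.000
  cycle 1 → 1: weight = 3, length = 1, mean = 3/1 ≈ 3.000
  cycle 2 → 2: weight = 9, length = 1, mean = 9/1 ≈ 9.000
  cycle 0 → 1 → 0: weight = 13, length = 2, mean = 13/2 ≈ 6.500
  cycle 0 → 2 → 0: weight = 7, length = 2, mean = 7/2 ≈ 3.500
  cycle 1 → 0 → 1: weight = 13, length = 2, mean = 13/2 ≈ 6.500
Minimum mean = 3.000, attained e.g. along the cycle 1 → 1 with weight 3 and length 1. So λ(A) = 3/1 = 3.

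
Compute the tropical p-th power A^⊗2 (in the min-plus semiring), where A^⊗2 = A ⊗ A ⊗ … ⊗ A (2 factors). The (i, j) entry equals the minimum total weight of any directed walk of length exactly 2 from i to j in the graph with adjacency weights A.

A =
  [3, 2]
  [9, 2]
A^⊗2 =
  [6, 4]
  [11, 4]

Each entry (A^⊗2)_ij equals the minimum over all length-2 walks i = v_0 → v_1 → … → v_2 = j of Σ_t A[v_t][v_{t+1}]. For example, for (i, j) = (0, 1) we minimise over 2 possible intermediate vertex sequences; the minimum is 4, attained along the walk 0 → 1 → 1.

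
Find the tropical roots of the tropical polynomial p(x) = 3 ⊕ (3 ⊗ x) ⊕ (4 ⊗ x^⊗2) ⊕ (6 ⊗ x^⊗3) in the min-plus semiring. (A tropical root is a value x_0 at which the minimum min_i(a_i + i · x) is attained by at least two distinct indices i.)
Roots: {-2, -1, 0}

Each tropical root is a break point of the lower envelope of the lines y = a_i + i · x (there are 4 lines, with slopes 0, 1, ..., 3). Only the lines that attain the minimum somewhere contribute to roots; other lines are dominated. Here the surviving (envelope) indices are i = 3, i = 2, i = 1, i = 0.
Intersections between consecutive envelope lines give the roots: for adjacent envelope indices i < j the intersection is x = (a_i − a_j) / (j − i). Reading off the sorted break points: {-2, -1, 0}.
Verification: at each break x_0, at least two indices attain the minimum of min_i(a_i + i · x_0).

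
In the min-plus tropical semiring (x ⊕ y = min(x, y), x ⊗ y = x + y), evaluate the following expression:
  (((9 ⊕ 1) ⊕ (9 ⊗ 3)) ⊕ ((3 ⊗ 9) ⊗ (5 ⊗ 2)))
(((9 ⊕ 1) ⊕ (9 ⊗ 3)) ⊕ ((3 ⊗ 9) ⊗ (5 ⊗ 2))) = 1

Expand innermost to outermost. Recall ⊕ takes the minimum of its arguments and ⊗ takes their sum. Working out the expression (((9 ⊕ 1) ⊕ (9 ⊗ 3)) ⊕ ((3 ⊗ 9) ⊗ (5 ⊗ 2))) gives 1.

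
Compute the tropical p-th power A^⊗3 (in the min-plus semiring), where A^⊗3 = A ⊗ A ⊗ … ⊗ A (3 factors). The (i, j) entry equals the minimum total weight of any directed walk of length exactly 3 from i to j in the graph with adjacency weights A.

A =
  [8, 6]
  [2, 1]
A^⊗3 =
  [9, 8]
  [4, 3]

Each entry (A^⊗3)_ij equals the minimum over all length-3 walks i = v_0 → v_1 → … → v_3 = j of Σ_t A[v_t][v_{t+1}]. For example, for (i, j) = (0, 1) we minimise over 4 possible intermediate vertex sequences; the minimum is 8, attained along the walk 0 → 1 → 1 → 1.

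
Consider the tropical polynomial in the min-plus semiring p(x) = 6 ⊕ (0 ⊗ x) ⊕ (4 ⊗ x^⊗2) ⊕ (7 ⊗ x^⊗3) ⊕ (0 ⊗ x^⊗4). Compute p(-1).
p(-1) = -4

A tropical monomial a ⊗ x^⊗i evaluates to a + i · x. Evaluating each term at x = -1:
  Term 0 contributes 6 + 0 · -1 = 6
  Term 1 contributes 0 + 1 · -1 = -1
  Term 2 contributes 4 + 2 · -1 = 2
  Term 3 contributes 7 + 3 · -1 = 4
  Term 4 contributes 0 + 4 · -1 = -4
p(-1) = ⊕ of these = min[6, -1, 2, 4, -4] = -4.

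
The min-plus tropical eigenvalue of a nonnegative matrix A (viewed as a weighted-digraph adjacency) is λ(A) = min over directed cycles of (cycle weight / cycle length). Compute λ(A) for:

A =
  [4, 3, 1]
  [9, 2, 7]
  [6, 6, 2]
λ(A) = 2

Enumerate directed cycles and compute their means (weight / length). Sample:
  cycle 0 → 0: weight = 4, length = 1, mean = 4/1 ≈ 4.000
  cycle 1 → 1: weight = 2, length = 1, mean = 2/1 ≈ 2.000
  cycle 2 → 2: weight = 2, length = 1, mean = 2/1 ≈ 2.000
  cycle 0 → 1 → 0: weight = 12, length = 2, mean = 12/2 ≈ 6.000
  cycle 0 → 2 → 0: weight = 7, length = 2, mean = 7/2 ≈ 3.500
  cycle 1 → 0 → 1: weight = 12, length = 2, mean = 12/2 ≈ 6.000
Minimum mean = 2.000, attained e.g. along the cycle 1 → 1 with weight 2 and length 1. So λ(A) = 2/1 = 2.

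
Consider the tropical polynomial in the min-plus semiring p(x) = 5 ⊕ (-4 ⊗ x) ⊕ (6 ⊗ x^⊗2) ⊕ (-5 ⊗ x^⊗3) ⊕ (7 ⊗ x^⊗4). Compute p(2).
p(2) = -2

A tropical monomial a ⊗ x^⊗i evaluates to a + i · x. Evaluating each term at x = 2:
  Term 0 contributes 5 + 0 · 2 = 5
  Term 1 contributes -4 + 1 · 2 = -2
  Term 2 contributes 6 + 2 · 2 = 10
  Term 3 contributes -5 + 3 · 2 = 1
  Term 4 contributes 7 + 4 · 2 = 15
p(2) = ⊕ of these = min[5, -2, 10, 1, 15] = -2.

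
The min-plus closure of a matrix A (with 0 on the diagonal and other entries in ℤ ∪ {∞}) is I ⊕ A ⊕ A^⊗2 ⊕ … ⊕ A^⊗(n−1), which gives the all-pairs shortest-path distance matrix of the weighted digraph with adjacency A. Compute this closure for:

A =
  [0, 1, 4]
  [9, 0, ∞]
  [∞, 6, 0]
Closure =
  [0, 1, 4]
  [9, 0, 13]
  [15, 6, 0]

This is the Floyd-Warshall all-pairs shortest-path computation. For each intermediate vertex k = 0, 1, …, 2, update dist[i][j] ← min(dist[i][j], dist[i][k] + dist[k][j]). The final matrix gives, for each (i, j), the minimum total weight of any directed path from i to j (possibly empty when i = j).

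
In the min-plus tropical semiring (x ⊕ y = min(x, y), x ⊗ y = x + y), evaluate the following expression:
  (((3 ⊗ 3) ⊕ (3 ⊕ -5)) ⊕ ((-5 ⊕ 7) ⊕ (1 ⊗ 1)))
(((3 ⊗ 3) ⊕ (3 ⊕ -5)) ⊕ ((-5 ⊕ 7) ⊕ (1 ⊗ 1))) = -5

Expand innermost to outermost. Recall ⊕ takes the minimum of its arguments and ⊗ takes their sum. Working out the expression (((3 ⊗ 3) ⊕ (3 ⊕ -5)) ⊕ ((-5 ⊕ 7) ⊕ (1 ⊗ 1))) gives -5.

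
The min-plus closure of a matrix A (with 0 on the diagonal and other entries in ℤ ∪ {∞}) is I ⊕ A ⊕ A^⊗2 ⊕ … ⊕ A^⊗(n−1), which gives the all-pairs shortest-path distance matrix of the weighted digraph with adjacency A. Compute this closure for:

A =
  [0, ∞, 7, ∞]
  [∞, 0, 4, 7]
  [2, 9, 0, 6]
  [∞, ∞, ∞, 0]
Closure =
  [0, 16, 7, 13]
  [6, 0, 4, 7]
  [2, 9, 0, 6]
  [∞, ∞, ∞, 0]

This is the Floyd-Warshall all-pairs shortest-path computation. For each intermediate vertex k = 0, 1, …, 3, update dist[i][j] ← min(dist[i][j], dist[i][k] + dist[k][j]). The final matrix gives, for each (i, j), the minimum total weight of any directed path from i to j (possibly empty when i = j).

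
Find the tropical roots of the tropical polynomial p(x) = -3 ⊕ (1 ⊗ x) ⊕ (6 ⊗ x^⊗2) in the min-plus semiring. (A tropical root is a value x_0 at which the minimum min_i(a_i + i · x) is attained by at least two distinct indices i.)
Roots: {-5, -4}

Each tropical root is a break point of the lower envelope of the lines y = a_i + i · x (there are 3 lines, with slopes 0, 1, ..., 2). Only the lines that attain the minimum somewhere contribute to roots; other lines are dominated. Here the surviving (envelope) indices are i = 2, i = 1, i = 0.
Intersections between consecutive envelope lines give the roots: for adjacent envelope indices i < j the intersection is x = (a_i − a_j) / (j − i). Reading off the sorted break points: {-5, -4}.
Verification: at each break x_0, at least two indices attain the minimum of min_i(a_i + i · x_0).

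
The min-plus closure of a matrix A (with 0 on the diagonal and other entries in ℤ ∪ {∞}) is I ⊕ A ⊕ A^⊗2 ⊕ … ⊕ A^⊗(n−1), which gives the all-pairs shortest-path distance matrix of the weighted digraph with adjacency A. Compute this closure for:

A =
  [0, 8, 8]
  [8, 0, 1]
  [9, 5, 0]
Closure =
  [0, 8, 8]
  [8, 0, 1]
  [9, 5, 0]

This is the Floyd-Warshall all-pairs shortest-path computation. For each intermediate vertex k = 0, 1, …, 2, update dist[i][j] ← min(dist[i][j], dist[i][k] + dist[k][j]). The final matrix gives, for each (i, j), the minimum total weight of any directed path from i to j (possibly empty when i = j).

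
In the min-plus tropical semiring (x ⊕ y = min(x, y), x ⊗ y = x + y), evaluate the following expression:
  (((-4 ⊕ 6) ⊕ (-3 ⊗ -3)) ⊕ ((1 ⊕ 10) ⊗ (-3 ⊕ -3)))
(((-4 ⊕ 6) ⊕ (-3 ⊗ -3)) ⊕ ((1 ⊕ 10) ⊗ (-3 ⊕ -3))) = -6

Expand innermost to outermost. Recall ⊕ takes the minimum of its arguments and ⊗ takes their sum. Working out the expression (((-4 ⊕ 6) ⊕ (-3 ⊗ -3)) ⊕ ((1 ⊕ 10) ⊗ (-3 ⊕ -3))) gives -6.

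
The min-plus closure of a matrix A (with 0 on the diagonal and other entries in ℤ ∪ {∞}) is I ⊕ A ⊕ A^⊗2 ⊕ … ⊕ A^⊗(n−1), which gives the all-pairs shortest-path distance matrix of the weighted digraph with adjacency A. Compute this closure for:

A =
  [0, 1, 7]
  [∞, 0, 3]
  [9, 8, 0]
Closure =
  [0, 1, 4]
  [12, 0, 3]
  [9, 8, 0]

This is the Floyd-Warshall all-pairs shortest-path computation. For each intermediate vertex k = 0, 1, …, 2, update dist[i][j] ← min(dist[i][j], dist[i][k] + dist[k][j]). The final matrix gives, for each (i, j), the minimum total weight of any directed path from i to j (possibly empty when i = j).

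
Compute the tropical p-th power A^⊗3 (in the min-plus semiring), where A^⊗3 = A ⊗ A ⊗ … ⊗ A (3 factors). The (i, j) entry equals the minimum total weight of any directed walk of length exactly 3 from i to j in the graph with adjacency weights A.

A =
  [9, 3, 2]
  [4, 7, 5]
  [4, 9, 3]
A^⊗3 =
  [9, 9, 8]
  [10, 12, 9]
  [10, 10, 9]

Each entry (A^⊗3)_ij equals the minimum over all length-3 walks i = v_0 → v_1 → … → v_3 = j of Σ_t A[v_t][v_{t+1}]. For example, for (i, j) = (0, 2) we minimise over 9 possible intermediate vertex sequences; the minimum is 8, attained along the walk 0 → 2 → 0 → 2.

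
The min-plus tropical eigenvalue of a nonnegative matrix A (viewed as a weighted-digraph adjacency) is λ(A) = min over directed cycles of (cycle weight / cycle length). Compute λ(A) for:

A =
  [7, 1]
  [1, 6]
λ(A) = 1

Enumerate directed cycles and compute their means (weight / length). Sample:
  cycle 0 → 0: weight = 7, length = 1, mean = 7/1 ≈ 7.000
  cycle 1 → 1: weight = 6, length = 1, mean = 6/1 ≈ 6.000
  cycle 0 → 1 → 0: weight = 2, length = 2, mean = 2/2 ≈ 1.000
  cycle 1 → 0 → 1: weight = 2, length = 2, mean = 2/2 ≈ 1.000
Minimum mean = 1.000, attained e.g. along the cycle 0 → 1 → 0 with weight 2 and length 2. So λ(A) = 2/2 = 1.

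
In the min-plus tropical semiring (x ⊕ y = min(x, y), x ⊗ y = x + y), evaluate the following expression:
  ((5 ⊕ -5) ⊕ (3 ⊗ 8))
((5 ⊕ -5) ⊕ (3 ⊗ 8)) = -5

Expand innermost to outermost. Recall ⊕ takes the minimum of its arguments and ⊗ takes their sum. Working out the expression ((5 ⊕ -5) ⊕ (3 ⊗ 8)) gives -5.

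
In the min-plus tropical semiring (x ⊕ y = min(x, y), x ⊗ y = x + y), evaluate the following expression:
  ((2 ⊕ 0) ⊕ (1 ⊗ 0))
((2 ⊕ 0) ⊕ (1 ⊗ 0)) = 0

Expand innermost to outermost. Recall ⊕ takes the minimum of its arguments and ⊗ takes their sum. Working out the expression ((2 ⊕ 0) ⊕ (1 ⊗ 0)) gives 0.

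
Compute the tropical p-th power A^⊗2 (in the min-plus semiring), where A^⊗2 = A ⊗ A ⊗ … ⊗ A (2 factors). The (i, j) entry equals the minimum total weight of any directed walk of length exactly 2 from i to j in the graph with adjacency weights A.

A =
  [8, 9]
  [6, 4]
A^⊗2 =
  [15, 13]
  [10, 8]

Each entry (A^⊗2)_ij equals the minimum over all length-2 walks i = v_0 → v_1 → … → v_2 = j of Σ_t A[v_t][v_{t+1}]. For example, for (i, j) = (0, 1) we minimise over 2 possible intermediate vertex sequences; the minimum is 13, attained along the walk 0 → 1 → 1.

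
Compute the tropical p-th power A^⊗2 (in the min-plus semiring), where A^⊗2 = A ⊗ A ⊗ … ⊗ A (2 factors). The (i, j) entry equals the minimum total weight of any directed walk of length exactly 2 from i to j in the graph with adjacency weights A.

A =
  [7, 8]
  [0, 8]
A^⊗2 =
  [8, 15]
  [7, 8]

Each entry (A^⊗2)_ij equals the minimum over all length-2 walks i = v_0 → v_1 → … → v_2 = j of Σ_t A[v_t][v_{t+1}]. For example, for (i, j) = (0, 1) we minimise over 2 possible intermediate vertex sequences; the minimum is 15, attained along the walk 0 → 0 → 1.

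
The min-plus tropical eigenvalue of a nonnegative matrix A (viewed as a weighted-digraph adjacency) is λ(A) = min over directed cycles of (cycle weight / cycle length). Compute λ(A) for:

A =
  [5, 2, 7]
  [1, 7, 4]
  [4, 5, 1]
λ(A) = 1

Enumerate directed cycles and compute their means (weight / length). Sample:
  cycle 0 → 0: weight = 5, length = 1, mean = 5/1 ≈ 5.000
  cycle 1 → 1: weight = 7, length = 1, mean = 7/1 ≈ 7.000
  cycle 2 → 2: weight = 1, length = 1, mean = 1/1 ≈ 1.000
  cycle 0 → 1 → 0: weight = 3, length = 2, mean = 3/2 ≈ 1.500
  cycle 0 → 2 → 0: weight = 11, length = 2, mean = 11/2 ≈ 5.500
  cycle 1 → 0 → 1: weight = 3, length = 2, mean = 3/2 ≈ 1.500
Minimum mean = 1.000, attained e.g. along the cycle 2 → 2 with weight 1 and length 1. So λ(A) = 1/1 = 1.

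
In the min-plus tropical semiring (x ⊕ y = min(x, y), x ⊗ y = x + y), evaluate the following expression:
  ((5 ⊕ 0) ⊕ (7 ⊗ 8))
((5 ⊕ 0) ⊕ (7 ⊗ 8)) = 0

Expand innermost to outermost. Recall ⊕ takes the minimum of its arguments and ⊗ takes their sum. Working out the expression ((5 ⊕ 0) ⊕ (7 ⊗ 8)) gives 0.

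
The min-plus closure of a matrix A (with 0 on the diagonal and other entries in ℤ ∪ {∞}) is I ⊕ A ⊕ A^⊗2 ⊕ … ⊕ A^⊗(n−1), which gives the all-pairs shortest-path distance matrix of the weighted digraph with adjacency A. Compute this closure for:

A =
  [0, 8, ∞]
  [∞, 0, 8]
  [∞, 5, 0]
Closure =
  [0, 8, 16]
  [∞, 0, 8]
  [∞, 5, 0]

This is the Floyd-Warshall all-pairs shortest-path computation. For each intermediate vertex k = 0, 1, …, 2, update dist[i][j] ← min(dist[i][j], dist[i][k] + dist[k][j]). The final matrix gives, for each (i, j), the minimum total weight of any directed path from i to j (possibly empty when i = j).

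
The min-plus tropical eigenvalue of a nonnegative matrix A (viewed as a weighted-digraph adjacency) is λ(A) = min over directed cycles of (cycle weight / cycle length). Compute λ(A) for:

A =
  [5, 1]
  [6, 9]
λ(A) = 7/2

Enumerate directed cycles and compute their means (weight / length). Sample:
  cycle 0 → 0: weight = 5, length = 1, mean = 5/1 ≈ 5.000
  cycle 1 → 1: weight = 9, length = 1, mean = 9/1 ≈ 9.000
  cycle 0 → 1 → 0: weight = 7, length = 2, mean = 7/2 ≈ 3.500
  cycle 1 → 0 → 1: weight = 7, length = 2, mean = 7/2 ≈ 3.500
Minimum mean = 3.500, attained e.g. along the cycle 0 → 1 → 0 with weight 7 and length 2. So λ(A) = 7/2 = 7/2.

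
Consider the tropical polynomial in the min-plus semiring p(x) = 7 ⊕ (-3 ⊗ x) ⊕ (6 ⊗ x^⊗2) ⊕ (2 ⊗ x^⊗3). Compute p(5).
p(5) = 2

A tropical monomial a ⊗ x^⊗i evaluates to a + i · x. Evaluating each term at x = 5:
  Term 0 contributes 7 + 0 · 5 = 7
  Term 1 contributes -3 + 1 · 5 = 2
  Term 2 contributes 6 + 2 · 5 = 16
  Term 3 contributes 2 + 3 · 5 = 17
p(5) = ⊕ of these = min[7, 2, 16, 17] = 2.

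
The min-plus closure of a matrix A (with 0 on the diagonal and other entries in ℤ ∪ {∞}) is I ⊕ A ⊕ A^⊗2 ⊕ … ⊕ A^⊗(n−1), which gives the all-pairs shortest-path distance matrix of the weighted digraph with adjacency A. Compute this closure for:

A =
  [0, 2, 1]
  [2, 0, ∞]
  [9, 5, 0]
Closure =
  [0, 2, 1]
  [2, 0, 3]
  [7, 5, 0]

This is the Floyd-Warshall all-pairs shortest-path computation. For each intermediate vertex k = 0, 1, …, 2, update dist[i][j] ← min(dist[i][j], dist[i][k] + dist[k][j]). The final matrix gives, for each (i, j), the minimum total weight of any directed path from i to j (possibly empty when i = j).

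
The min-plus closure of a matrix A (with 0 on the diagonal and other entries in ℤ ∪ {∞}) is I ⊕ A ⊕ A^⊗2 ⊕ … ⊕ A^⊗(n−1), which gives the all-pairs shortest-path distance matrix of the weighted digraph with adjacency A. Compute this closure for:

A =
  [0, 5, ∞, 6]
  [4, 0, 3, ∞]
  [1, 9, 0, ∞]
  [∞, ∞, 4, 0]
Closure =
  [0, 5, 8, 6]
  [4, 0, 3, 10]
  [1, 6, 0, 7]
  [5, 10, 4, 0]

This is the Floyd-Warshall all-pairs shortest-path computation. For each intermediate vertex k = 0, 1, …, 3, update dist[i][j] ← min(dist[i][j], dist[i][k] + dist[k][j]). The final matrix gives, for each (i, j), the minimum total weight of any directed path from i to j (possibly empty when i = j).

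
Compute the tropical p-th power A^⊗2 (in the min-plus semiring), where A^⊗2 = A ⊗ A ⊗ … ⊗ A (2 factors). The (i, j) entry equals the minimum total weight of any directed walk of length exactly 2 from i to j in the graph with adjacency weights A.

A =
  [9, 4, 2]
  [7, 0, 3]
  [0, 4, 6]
A^⊗2 =
  [2, 4, 7]
  [3, 0, 3]
  [6, 4, 2]

Each entry (A^⊗2)_ij equals the minimum over all length-2 walks i = v_0 → v_1 → … → v_2 = j of Σ_t A[v_t][v_{t+1}]. For example, for (i, j) = (0, 2) we minimise over 3 possible intermediate vertex sequences; the minimum is 7, attained along the walk 0 → 1 → 2.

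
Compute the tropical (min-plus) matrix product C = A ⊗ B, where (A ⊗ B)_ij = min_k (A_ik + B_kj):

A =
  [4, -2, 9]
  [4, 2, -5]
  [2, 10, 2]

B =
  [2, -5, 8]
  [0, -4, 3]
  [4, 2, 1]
A ⊗ B =
  [-2, -6, 1]
  [-1, -3, -4]
  [4, -3, 3]

Apply the min-plus product entry-by-entry:
  C[0][0] = min over k of (A[0][0] + B[0][0] = 4 + 2 = 6, A[0][1] + B[1][0] = -2 + 0 = -2, A[0][2] + B[2][0] = 9 + 4 = 13) = -2 (attained at k = 1)
  C[0][1] = min over k of (A[0][0] + B[0][1] = 4 + -5 = -1, A[0][1] + B[1][1] = -2 + -4 = -6, A[0][2] + B[2][1] = 9 + 2 = 11) = -6 (attained at k = 1)
  C[0][2] = min over k of (A[0][0] + B[0][2] = 4 + 8 = 12, A[0][1] + B[1][2] = -2 + 3 = 1, A[0][2] + B[2][2] = 9 + 1 = 10) = 1 (attained at k = 1)
  C[1][0] = min over k of (A[1][0] + B[0][0] = 4 + 2 = 6, A[1][1] + B[1][0] = 2 + 0 = 2, A[1][2] + B[2][0] = -5 + 4 = -1) = -1 (attained at k = 2)
  C[1][1] = min over k of (A[1][0] + B[0][1] = 4 + -5 = -1, A[1][1] + B[1][1] = 2 + -4 = -2, A[1][2] + B[2][1] = -5 + 2 = -3) = -3 (attained at k = 2)
  C[1][2] = min over k of (A[1][0] + B[0][2] = 4 + 8 = 12, A[1][1] + B[1][2] = 2 + 3 = 5, A[1][2] + B[2][2] = -5 + 1 = -4) = -4 (attained at k = 2)
  C[2][0] = min over k of (A[2][0] + B[0][0] = 2 + 2 = 4, A[2][1] + B[1][0] = 10 + 0 = 10, A[2][2] + B[2][0] = 2 + 4 = 6) = 4 (attained at k = 0)
  C[2][1] = min over k of (A[2][0] + B[0][1] = 2 + -5 = -3, A[2][1] + B[1][1] = 10 + -4 = 6, A[2][2] + B[2][1] = 2 + 2 = 4) = -3 (attained at k = 0)
  C[2][2] = min over k of (A[2][0] + B[0][2] = 2 + 8 = 10, A[2][1] + B[1][2] = 10 + 3 = 13, A[2][2] + B[2][2] = 2 + 1 = 3) = 3 (attained at k = 2)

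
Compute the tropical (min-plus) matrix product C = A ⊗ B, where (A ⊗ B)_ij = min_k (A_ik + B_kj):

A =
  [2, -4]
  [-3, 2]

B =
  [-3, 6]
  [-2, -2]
A ⊗ B =
  [-6, -6]
  [-6, 0]

Apply the min-plus product entry-by-entry:
  C[0][0] = min over k of (A[0][0] + B[0][0] = 2 + -3 = -1, A[0][1] + B[1][0] = -4 + -2 = -6) = -6 (attained at k = 1)
  C[0][1] = min over k of (A[0][0] + B[0][1] = 2 + 6 = 8, A[0][1] + B[1][1] = -4 + -2 = -6) = -6 (attained at k = 1)
  C[1][0] = min over k of (A[1][0] + B[0][0] = -3 + -3 = -6, A[1][1] + B[1][0] = 2 + -2 = 0) = -6 (attained at k = 0)
  C[1][1] = min over k of (A[1][0] + B[0][1] = -3 + 6 = 3, A[1][1] + B[1][1] = 2 + -2 = 0) = 0 (attained at k = 1)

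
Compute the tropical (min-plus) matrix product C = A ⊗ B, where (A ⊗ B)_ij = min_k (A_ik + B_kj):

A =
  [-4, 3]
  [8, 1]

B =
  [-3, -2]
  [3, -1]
A ⊗ B =
  [-7, -6]
  [4, 0]

Apply the min-plus product entry-by-entry:
  C[0][0] = min over k of (A[0][0] + B[0][0] = -4 + -3 = -7, A[0][1] + B[1][0] = 3 + 3 = 6) = -7 (attained at k = 0)
  C[0][1] = min over k of (A[0][0] + B[0][1] = -4 + -2 = -6, A[0][1] + B[1][1] = 3 + -1 = 2) = -6 (attained at k = 0)
  C[1][0] = min over k of (A[1][0] + B[0][0] = 8 + -3 = 5, A[1][1] + B[1][0] = 1 + 3 = 4) = 4 (attained at k = 1)
  C[1][1] = min over k of (A[1][0] + B[0][1] = 8 + -2 = 6, A[1][1] + B[1][1] = 1 + -1 = 0) = 0 (attained at k = 1)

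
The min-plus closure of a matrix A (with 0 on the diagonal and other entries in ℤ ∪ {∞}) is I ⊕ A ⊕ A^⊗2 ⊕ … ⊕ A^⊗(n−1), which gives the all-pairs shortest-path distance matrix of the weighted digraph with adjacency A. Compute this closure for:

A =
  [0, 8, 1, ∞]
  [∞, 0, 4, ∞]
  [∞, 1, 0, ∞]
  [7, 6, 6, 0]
Closure =
  [0, 2, 1, ∞]
  [∞, 0, 4, ∞]
  [∞, 1, 0, ∞]
  [7, 6, 6, 0]

This is the Floyd-Warshall all-pairs shortest-path computation. For each intermediate vertex k = 0, 1, …, 3, update dist[i][j] ← min(dist[i][j], dist[i][k] + dist[k][j]). The final matrix gives, for each (i, j), the minimum total weight of any directed path from i to j (possibly empty when i = j).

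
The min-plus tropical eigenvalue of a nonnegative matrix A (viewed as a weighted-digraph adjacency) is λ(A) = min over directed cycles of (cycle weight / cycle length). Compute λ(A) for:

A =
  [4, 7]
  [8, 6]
λ(A) = 4

Enumerate directed cycles and compute their means (weight / length). Sample:
  cycle 0 → 0: weight = 4, length = 1, mean = 4/1 ≈ 4.000
  cycle 1 → 1: weight = 6, length = 1, mean = 6/1 ≈ 6.000
  cycle 0 → 1 → 0: weight = 15, length = 2, mean = 15/2 ≈ 7.500
  cycle 1 → 0 → 1: weight = 15, length = 2, mean = 15/2 ≈ 7.500
Minimum mean = 4.000, attained e.g. along the cycle 0 → 0 with weight 4 and length 1. So λ(A) = 4/1 = 4.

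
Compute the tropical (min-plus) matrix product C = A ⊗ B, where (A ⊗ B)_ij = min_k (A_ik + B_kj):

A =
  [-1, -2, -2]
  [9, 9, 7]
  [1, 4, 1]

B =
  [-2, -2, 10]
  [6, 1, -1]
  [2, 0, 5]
A ⊗ B =
  [-3, -3, -3]
  [7, 7, 8]
  [-1, -1, 3]

Apply the min-plus product entry-by-entry:
  C[0][0] = min over k of (A[0][0] + B[0][0] = -1 + -2 = -3, A[0][1] + B[1][0] = -2 + 6 = 4, A[0][2] + B[2][0] = -2 + 2 = 0) = -3 (attained at k = 0)
  C[0][1] = min over k of (A[0][0] + B[0][1] = -1 + -2 = -3, A[0][1] + B[1][1] = -2 + 1 = -1, A[0][2] + B[2][1] = -2 + 0 = -2) = -3 (attained at k = 0)
  C[0][2] = min over k of (A[0][0] + B[0][2] = -1 + 10 = 9, A[0][1] + B[1][2] = -2 + -1 = -3, A[0][2] + B[2][2] = -2 + 5 = 3) = -3 (attained at k = 1)
  C[1][0] = min over k of (A[1][0] + B[0][0] = 9 + -2 = 7, A[1][1] + B[1][0] = 9 + 6 = 15, A[1][2] + B[2][0] = 7 + 2 = 9) = 7 (attained at k = 0)
  C[1][1] = min over k of (A[1][0] + B[0][1] = 9 + -2 = 7, A[1][1] + B[1][1] = 9 + 1 = 10, A[1][2] + B[2][1] = 7 + 0 = 7) = 7 (attained at k = 0)
  C[1][2] = min over k of (A[1][0] + B[0][2] = 9 + 10 = 19, A[1][1] + B[1][2] = 9 + -1 = 8, A[1][2] + B[2][2] = 7 + 5 = 12) = 8 (attained at k = 1)
  C[2][0] = min over k of (A[2][0] + B[0][0] = 1 + -2 = -1, A[2][1] + B[1][0] = 4 + 6 = 10, A[2][2] + B[2][0] = 1 + 2 = 3) = -1 (attained at k = 0)
  C[2][1] = min over k of (A[2][0] + B[0][1] = 1 + -2 = -1, A[2][1] + B[1][1] = 4 + 1 = 5, A[2][2] + B[2][1] = 1 + 0 = 1) = -1 (attained at k = 0)
  C[2][2] = min over k of (A[2][0] + B[0][2] = 1 + 10 = 11, A[2][1] + B[1][2] = 4 + -1 = 3, A[2][2] + B[2][2] = 1 + 5 = 6) = 3 (attained at k = 1)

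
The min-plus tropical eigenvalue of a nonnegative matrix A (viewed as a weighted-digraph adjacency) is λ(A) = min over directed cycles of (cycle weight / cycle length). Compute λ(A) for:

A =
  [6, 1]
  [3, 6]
λ(A) = 2

Enumerate directed cycles and compute their means (weight / length). Sample:
  cycle 0 → 0: weight = 6, length = 1, mean = 6/1 ≈ 6.000
  cycle 1 → 1: weight = 6, length = 1, mean = 6/1 ≈ 6.000
  cycle 0 → 1 → 0: weight = 4, length = 2, mean = 4/2 ≈ 2.000
  cycle 1 → 0 → 1: weight = 4, length = 2, mean = 4/2 ≈ 2.000
Minimum mean = 2.000, attained e.g. along the cycle 0 → 1 → 0 with weight 4 and length 2. So λ(A) = 4/2 = 2.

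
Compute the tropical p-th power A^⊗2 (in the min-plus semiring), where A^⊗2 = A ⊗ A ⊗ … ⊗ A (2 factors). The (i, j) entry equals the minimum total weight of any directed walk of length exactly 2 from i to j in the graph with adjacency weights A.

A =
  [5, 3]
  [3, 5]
A^⊗2 =
  [6, 8]
  [8, 6]

Each entry (A^⊗2)_ij equals the minimum over all length-2 walks i = v_0 → v_1 → … → v_2 = j of Σ_t A[v_t][v_{t+1}]. For example, for (i, j) = (0, 1) we minimise over 2 possible intermediate vertex sequences; the minimum is 8, attained along the walk 0 → 0 → 1.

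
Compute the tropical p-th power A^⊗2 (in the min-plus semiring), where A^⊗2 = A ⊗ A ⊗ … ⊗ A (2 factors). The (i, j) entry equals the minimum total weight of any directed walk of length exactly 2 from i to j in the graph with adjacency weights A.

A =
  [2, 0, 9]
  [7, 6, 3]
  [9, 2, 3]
A^⊗2 =
  [4, 2, 3]
  [9, 5, 6]
  [9, 5, 5]

Each entry (A^⊗2)_ij equals the minimum over all length-2 walks i = v_0 → v_1 → … → v_2 = j of Σ_t A[v_t][v_{t+1}]. For example, for (i, j) = (0, 2) we minimise over 3 possible intermediate vertex sequences; the minimum is 3, attained along the walk 0 → 1 → 2.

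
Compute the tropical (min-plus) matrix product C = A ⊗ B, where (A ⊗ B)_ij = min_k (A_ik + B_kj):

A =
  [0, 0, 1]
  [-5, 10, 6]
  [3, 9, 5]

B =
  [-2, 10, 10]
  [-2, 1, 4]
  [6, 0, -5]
A ⊗ B =
  [-2, 1, -4]
  [-7, 5, 1]
  [1, 5, 0]

Apply the min-plus product entry-by-entry:
  C[0][0] = min over k of (A[0][0] + B[0][0] = 0 + -2 = -2, A[0][1] + B[1][0] = 0 + -2 = -2, A[0][2] + B[2][0] = 1 + 6 = 7) = -2 (attained at k = 0)
  C[0][1] = min over k of (A[0][0] + B[0][1] = 0 + 10 = 10, A[0][1] + B[1][1] = 0 + 1 = 1, A[0][2] + B[2][1] = 1 + 0 = 1) = 1 (attained at k = 1)
  C[0][2] = min over k of (A[0][0] + B[0][2] = 0 + 10 = 10, A[0][1] + B[1][2] = 0 + 4 = 4, A[0][2] + B[2][2] = 1 + -5 = -4) = -4 (attained at k = 2)
  C[1][0] = min over k of (A[1][0] + B[0][0] = -5 + -2 = -7, A[1][1] + B[1][0] = 10 + -2 = 8, A[1][2] + B[2][0] = 6 + 6 = 12) = -7 (attained at k = 0)
  C[1][1] = min over k of (A[1][0] + B[0][1] = -5 + 10 = 5, A[1][1] + B[1][1] = 10 + 1 = 11, A[1][2] + B[2][1] = 6 + 0 = 6) = 5 (attained at k = 0)
  C[1][2] = min over k of (A[1][0] + B[0][2] = -5 + 10 = 5, A[1][1] + B[1][2] = 10 + 4 = 14, A[1][2] + B[2][2] = 6 + -5 = 1) = 1 (attained at k = 2)
  C[2][0] = min over k of (A[2][0] + B[0][0] = 3 + -2 = 1, A[2][1] + B[1][0] = 9 + -2 = 7, A[2][2] + B[2][0] = 5 + 6 = 11) = 1 (attained at k = 0)
  C[2][1] = min over k of (A[2][0] + B[0][1] = 3 + 10 = 13, A[2][1] + B[1][1] = 9 + 1 = 10, A[2][2] + B[2][1] = 5 + 0 = 5) = 5 (attained at k = 2)
  C[2][2] = min over k of (A[2][0] + B[0][2] = 3 + 10 = 13, A[2][1] + B[1][2] = 9 + 4 = 13, A[2][2] + B[2][2] = 5 + -5 = 0) = 0 (attained at k = 2)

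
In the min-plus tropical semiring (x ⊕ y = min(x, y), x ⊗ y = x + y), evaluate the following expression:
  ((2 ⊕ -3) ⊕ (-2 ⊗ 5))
((2 ⊕ -3) ⊕ (-2 ⊗ 5)) = -3

Expand innermost to outermost. Recall ⊕ takes the minimum of its arguments and ⊗ takes their sum. Working out the expression ((2 ⊕ -3) ⊕ (-2 ⊗ 5)) gives -3.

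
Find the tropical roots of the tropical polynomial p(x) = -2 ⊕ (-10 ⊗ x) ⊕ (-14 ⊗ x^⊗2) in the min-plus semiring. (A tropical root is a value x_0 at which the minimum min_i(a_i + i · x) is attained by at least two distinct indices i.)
Roots: {4, 8}

Each tropical root is a break point of the lower envelope of the lines y = a_i + i · x (there are 3 lines, with slopes 0, 1, ..., 2). Only the lines that attain the minimum somewhere contribute to roots; other lines are dominated. Here the surviving (envelope) indices are i = 2, i = 1, i = 0.
Intersections between consecutive envelope lines give the roots: for adjacent envelope indices i < j the intersection is x = (a_i − a_j) / (j − i). Reading off the sorted break points: {4, 8}.
Verification: at each break x_0, at least two indices attain the minimum of min_i(a_i + i · x_0).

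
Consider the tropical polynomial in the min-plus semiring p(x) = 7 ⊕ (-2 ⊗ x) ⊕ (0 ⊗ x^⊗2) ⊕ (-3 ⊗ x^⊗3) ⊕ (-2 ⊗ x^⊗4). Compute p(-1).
p(-1) = -6

A tropical monomial a ⊗ x^⊗i evaluates to a + i · x. Evaluating each term at x = -1:
  Term 0 contributes 7 + 0 · -1 = 7
  Term 1 contributes -2 + 1 · -1 = -3
  Term 2 contributes 0 + 2 · -1 = -2
  Term 3 contributes -3 + 3 · -1 = -6
  Term 4 contributes -2 + 4 · -1 = -6
p(-1) = ⊕ of these = min[7, -3, -2, -6, -6] = -6.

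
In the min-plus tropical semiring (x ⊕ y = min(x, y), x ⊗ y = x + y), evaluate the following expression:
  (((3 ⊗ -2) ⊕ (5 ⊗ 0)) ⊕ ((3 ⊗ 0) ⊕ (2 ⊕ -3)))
(((3 ⊗ -2) ⊕ (5 ⊗ 0)) ⊕ ((3 ⊗ 0) ⊕ (2 ⊕ -3))) = -3

Expand innermost to outermost. Recall ⊕ takes the minimum of its arguments and ⊗ takes their sum. Working out the expression (((3 ⊗ -2) ⊕ (5 ⊗ 0)) ⊕ ((3 ⊗ 0) ⊕ (2 ⊕ -3))) gives -3.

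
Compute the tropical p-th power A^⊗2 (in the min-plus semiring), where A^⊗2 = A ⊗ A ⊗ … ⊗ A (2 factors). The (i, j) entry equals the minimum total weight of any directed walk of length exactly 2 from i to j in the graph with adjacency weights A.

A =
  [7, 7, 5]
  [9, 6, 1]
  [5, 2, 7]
A^⊗2 =
  [10, 7, 8]
  [6, 3, 7]
  [11, 8, 3]

Each entry (A^⊗2)_ij equals the minimum over all length-2 walks i = v_0 → v_1 → … → v_2 = j of Σ_t A[v_t][v_{t+1}]. For example, for (i, j) = (0, 2) we minimise over 3 possible intermediate vertex sequences; the minimum is 8, attained along the walk 0 → 1 → 2.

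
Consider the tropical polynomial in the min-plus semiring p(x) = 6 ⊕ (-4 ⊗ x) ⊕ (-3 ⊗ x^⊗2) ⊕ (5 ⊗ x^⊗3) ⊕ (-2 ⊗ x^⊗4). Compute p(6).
p(6) = 2

A tropical monomial a ⊗ x^⊗i evaluates to a + i · x. Evaluating each term at x = 6:
  Term 0 contributes 6 + 0 · 6 = 6
  Term 1 contributes -4 + 1 · 6 = 2
  Term 2 contributes -3 + 2 · 6 = 9
  Term 3 contributes 5 + 3 · 6 = 23
  Term 4 contributes -2 + 4 · 6 = 22
p(6) = ⊕ of these = min[6, 2, 9, 23, 22] = 2.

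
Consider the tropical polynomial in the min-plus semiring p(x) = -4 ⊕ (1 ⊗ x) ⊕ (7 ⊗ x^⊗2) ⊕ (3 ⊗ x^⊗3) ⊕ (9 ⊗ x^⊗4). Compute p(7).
p(7) = -4

A tropical monomial a ⊗ x^⊗i evaluates to a + i · x. Evaluating each term at x = 7:
  Term 0 contributes -4 + 0 · 7 = -4
  Term 1 contributes 1 + 1 · 7 = 8
  Term 2 contributes 7 + 2 · 7 = 21
  Term 3 contributes 3 + 3 · 7 = 24
  Term 4 contributes 9 + 4 · 7 = 37
p(7) = ⊕ of these = min[-4, 8, 21, 24, 37] = -4.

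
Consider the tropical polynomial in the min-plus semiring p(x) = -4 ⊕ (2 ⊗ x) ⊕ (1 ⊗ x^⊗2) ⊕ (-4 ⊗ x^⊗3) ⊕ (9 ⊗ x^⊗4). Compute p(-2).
p(-2) = -10

A tropical monomial a ⊗ x^⊗i evaluates to a + i · x. Evaluating each term at x = -2:
  Term 0 contributes -4 + 0 · -2 = -4
  Term 1 contributes 2 + 1 · -2 = 0
  Term 2 contributes 1 + 2 · -2 = -3
  Term 3 contributes -4 + 3 · -2 = -10
  Term 4 contributes 9 + 4 · -2 = 1
p(-2) = ⊕ of these = min[-4, 0, -3, -10, 1] = -10.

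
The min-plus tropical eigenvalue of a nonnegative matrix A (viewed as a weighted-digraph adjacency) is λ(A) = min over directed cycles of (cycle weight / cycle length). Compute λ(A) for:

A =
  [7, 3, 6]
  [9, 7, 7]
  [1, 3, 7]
λ(A) = 7/2

Enumerate directed cycles and compute their means (weight / length). Sample:
  cycle 0 → 0: weight = 7, length = 1, mean = 7/1 ≈ 7.000
  cycle 1 → 1: weight = 7, length = 1, mean = 7/1 ≈ 7.000
  cycle 2 → 2: weight = 7, length = 1, mean = 7/1 ≈ 7.000
  cycle 0 → 1 → 0: weight = 12, length = 2, mean = 12/2 ≈ 6.000
  cycle 0 → 2 → 0: weight = 7, length = 2, mean = 7/2 ≈ 3.500
  cycle 1 → 0 → 1: weight = 12, length = 2, mean = 12/2 ≈ 6.000
Minimum mean = 3.500, attained e.g. along the cycle 0 → 2 → 0 with weight 7 and length 2. So λ(A) = 7/2 = 7/2.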